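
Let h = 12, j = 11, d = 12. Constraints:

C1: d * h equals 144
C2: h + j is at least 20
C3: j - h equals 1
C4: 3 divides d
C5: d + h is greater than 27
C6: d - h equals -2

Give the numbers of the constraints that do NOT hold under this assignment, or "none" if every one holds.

Constraints 3, 5, 6 are violated.

C1: d * h = 12 * 12 = 144  OK
C2: h + j = 12 + 11 = 23; 23 ≥ 20  OK
C3: j - h = 11 - 12 = -1, not 1  FAIL
C4: 12 / 3 = 4, so 3 divides 12  OK
C5: d + h = 12 + 12 = 24; 24 ≤ 27, bound 27 not met  FAIL
C6: d - h = 12 - 12 = 0, not -2  FAIL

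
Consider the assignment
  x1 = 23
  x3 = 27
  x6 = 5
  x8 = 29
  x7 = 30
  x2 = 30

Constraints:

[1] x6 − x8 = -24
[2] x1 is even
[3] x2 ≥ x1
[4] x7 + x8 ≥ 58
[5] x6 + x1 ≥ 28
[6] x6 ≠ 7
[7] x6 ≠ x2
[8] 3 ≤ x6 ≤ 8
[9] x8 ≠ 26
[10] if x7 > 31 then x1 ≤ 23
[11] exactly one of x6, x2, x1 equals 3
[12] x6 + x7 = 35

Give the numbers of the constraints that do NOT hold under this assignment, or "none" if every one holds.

Violated: 2 and 11.

[1] x6 − x8 = 5 − 29 = -24  OK
[2] x1 = 23 is odd  FAIL
[3] x2 = 30, x1 = 23; 30 ≥ 23  OK
[4] x7 + x8 = 30 + 29 = 59; 59 ≥ 58  OK
[5] x6 + x1 = 5 + 23 = 28; 28 ≥ 28  OK
[6] x6 = 5, and 5 ≠ 7  OK
[7] x6 = 5, x2 = 30; distinct  OK
[8] x6 = 5 lies in [3, 8]  OK
[9] x8 = 29, and 29 ≠ 26  OK
[10] x7 = 30, not > 31; antecedent false, conditional vacuously true  OK
[11] x6=5, x2=30, x1=23; 0 of them equal 3, not exactly one  FAIL
[12] x6 + x7 = 5 + 30 = 35  OK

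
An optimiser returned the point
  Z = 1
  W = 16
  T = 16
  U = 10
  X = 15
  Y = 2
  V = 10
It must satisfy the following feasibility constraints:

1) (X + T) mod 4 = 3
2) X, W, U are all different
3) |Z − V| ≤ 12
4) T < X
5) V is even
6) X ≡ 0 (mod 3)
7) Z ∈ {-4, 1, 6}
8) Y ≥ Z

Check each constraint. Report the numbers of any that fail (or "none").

1) X + T = 31; 31 mod 4 = 3 — satisfied.
2) values 15, 16, 10 are pairwise distinct — satisfied.
3) |1 − 10| = 9; 9 ≤ 12 — satisfied.
4) T = 16, X = 15; 16 ≥ 15 (want <) — violated.
5) V = 10 is even — satisfied.
6) 15 mod 3 = 0 — satisfied.
7) Z = 1 is in {-4, 1, 6} — satisfied.
8) Y = 2, Z = 1; 2 ≥ 1 — satisfied.

Violated: 4.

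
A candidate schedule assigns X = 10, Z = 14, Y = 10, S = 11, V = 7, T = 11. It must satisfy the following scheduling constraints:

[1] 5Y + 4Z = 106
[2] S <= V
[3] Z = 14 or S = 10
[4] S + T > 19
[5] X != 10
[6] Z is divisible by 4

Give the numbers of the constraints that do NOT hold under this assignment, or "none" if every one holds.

[1] 5Y + 4Z = 5(10) + 4(14) = 106  holds
[2] S = 11, V = 7; 11 > 7 (want ≤)  fails
[3] Z = 14 = 14 (first disjunct)  holds
[4] S + T = 11 + 11 = 22; 22 > 19  holds
[5] X = 10, but 10 is required to differ  fails
[6] 14 = 4*3 + 2, so 4 does not divide 14  fails

The assignment fails constraints 2, 5, 6.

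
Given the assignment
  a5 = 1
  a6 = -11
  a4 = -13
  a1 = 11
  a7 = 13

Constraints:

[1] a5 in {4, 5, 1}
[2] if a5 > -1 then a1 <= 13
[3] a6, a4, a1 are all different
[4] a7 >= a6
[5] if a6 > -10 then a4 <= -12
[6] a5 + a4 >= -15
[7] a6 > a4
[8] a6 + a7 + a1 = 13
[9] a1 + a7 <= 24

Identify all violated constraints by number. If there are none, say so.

Yes — all constraints hold.

[1] a5 = 1 is in {4, 5, 1} — holds.
[2] a5 = 1 > -1, so we need a1 ≤ 13; a1 = 11 ≤ 13 — holds.
[3] values -11, -13, 11 are pairwise distinct — holds.
[4] a7 = 13, a6 = -11; 13 ≥ -11 — holds.
[5] a6 = -11, not > -10; antecedent false, conditional vacuously true — holds.
[6] a5 + a4 = 1 + (-13) = -12; -12 ≥ -15 — holds.
[7] a6 = -11, a4 = -13; -11 > -13 — holds.
[8] a6 + a7 + a1 = -11 + 13 + 11 = 13 — holds.
[9] a1 + a7 = 11 + 13 = 24; 24 ≤ 24 — holds.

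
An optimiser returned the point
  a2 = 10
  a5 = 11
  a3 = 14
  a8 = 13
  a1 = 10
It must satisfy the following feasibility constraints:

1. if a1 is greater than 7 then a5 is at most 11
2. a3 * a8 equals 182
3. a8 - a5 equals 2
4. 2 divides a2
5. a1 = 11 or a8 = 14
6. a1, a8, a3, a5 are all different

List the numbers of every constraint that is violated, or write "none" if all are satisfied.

Violated: 5.

1. a1 = 10 > 7, so we need a5 ≤ 11; a5 = 11 ≤ 11 — holds.
2. a3 * a8 = 14 * 13 = 182 — holds.
3. a8 - a5 = 13 - 11 = 2 — holds.
4. 10 / 2 = 5, so 2 divides 10 — holds.
5. a1 = 10 ≠ 11 and a8 = 13 ≠ 14; both disjuncts false — fails.
6. values 10, 13, 14, 11 are pairwise distinct — holds.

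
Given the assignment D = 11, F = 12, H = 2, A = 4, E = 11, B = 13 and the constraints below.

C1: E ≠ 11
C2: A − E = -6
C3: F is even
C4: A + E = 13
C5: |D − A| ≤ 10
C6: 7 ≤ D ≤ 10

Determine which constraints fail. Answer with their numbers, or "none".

The assignment fails constraints 1, 2, 4, 6.

C1: E = 11, but 11 is required to differ  no
C2: A − E = 4 − 11 = -7, not -6  no
C3: F = 12 is even  yes
C4: A + E = 4 + 11 = 15, not 13  no
C5: |11 − 4| = 7; 7 ≤ 10  yes
C6: D = 11 is outside [7, 10]  no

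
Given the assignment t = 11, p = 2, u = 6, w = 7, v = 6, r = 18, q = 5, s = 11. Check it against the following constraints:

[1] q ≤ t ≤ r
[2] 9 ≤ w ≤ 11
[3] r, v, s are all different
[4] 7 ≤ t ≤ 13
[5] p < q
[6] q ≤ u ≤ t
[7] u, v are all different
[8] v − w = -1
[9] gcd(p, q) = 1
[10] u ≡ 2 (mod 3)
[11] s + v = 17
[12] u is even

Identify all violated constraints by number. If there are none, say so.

[1] values 5 ≤ 11 ≤ 18  holds
[2] w = 7 is outside [9, 11]  fails
[3] values 18, 6, 11 are pairwise distinct  holds
[4] t = 11 lies in [7, 13]  holds
[5] p = 2, q = 5; 2 < 5  holds
[6] values 5 ≤ 6 ≤ 11  holds
[7] u = v = 6, not all different  fails
[8] v − w = 6 − 7 = -1  holds
[9] gcd(2, 5) = 1  holds
[10] 6 mod 3 = 0, not 2  fails
[11] s + v = 11 + 6 = 17  holds
[12] u = 6 is even  holds

The assignment fails constraints 2, 7, and 10.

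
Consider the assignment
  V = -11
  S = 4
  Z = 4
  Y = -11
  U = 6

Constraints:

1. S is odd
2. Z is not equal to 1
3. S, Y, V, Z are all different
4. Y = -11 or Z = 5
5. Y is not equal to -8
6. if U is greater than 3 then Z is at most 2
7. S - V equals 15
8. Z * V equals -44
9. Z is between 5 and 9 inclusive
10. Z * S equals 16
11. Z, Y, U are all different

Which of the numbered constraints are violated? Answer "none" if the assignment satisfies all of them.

1. S = 4 is even  ✘
2. Z = 4, and 4 ≠ 1  ✔
3. Y = V = -11, not all different  ✘
4. Y = -11 = -11 (first disjunct)  ✔
5. Y = -11, and -11 ≠ -8  ✔
6. U = 6 > 3, so we need Z ≤ 2; but Z = 4 > 2  ✘
7. S - V = 4 - (-11) = 15  ✔
8. Z * V = 4 * (-11) = -44  ✔
9. Z = 4 is outside [5, 9]  ✘
10. Z * S = 4 * 4 = 16  ✔
11. values 4, -11, 6 are pairwise distinct  ✔

The assignment fails constraints 1, 3, 6, 9.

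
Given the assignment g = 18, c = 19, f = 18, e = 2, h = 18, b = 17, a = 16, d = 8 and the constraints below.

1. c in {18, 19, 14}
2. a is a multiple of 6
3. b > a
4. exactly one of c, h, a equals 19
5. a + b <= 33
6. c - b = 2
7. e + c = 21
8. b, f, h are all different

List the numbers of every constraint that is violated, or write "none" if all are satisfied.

Constraints 2 and 8 are violated.

1. c = 19 is in {18, 19, 14} — OK.
2. 16 = 6*2 + 4, so 6 does not divide 16 — violated.
3. b = 17, a = 16; 17 > 16 — OK.
4. c=19, h=18, a=16; 1 of them equals 19 — OK.
5. a + b = 16 + 17 = 33; 33 ≤ 33 — OK.
6. c - b = 19 - 17 = 2 — OK.
7. e + c = 2 + 19 = 21 — OK.
8. f = h = 18, not all different — violated.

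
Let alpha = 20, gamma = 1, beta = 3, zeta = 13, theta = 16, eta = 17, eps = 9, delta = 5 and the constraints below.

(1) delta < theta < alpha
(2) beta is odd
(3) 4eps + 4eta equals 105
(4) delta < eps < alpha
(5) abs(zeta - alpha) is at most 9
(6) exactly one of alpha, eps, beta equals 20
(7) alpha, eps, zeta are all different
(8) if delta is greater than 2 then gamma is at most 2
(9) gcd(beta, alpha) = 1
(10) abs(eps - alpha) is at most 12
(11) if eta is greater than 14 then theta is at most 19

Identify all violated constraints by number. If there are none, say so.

The assignment fails constraint 3.

(1) values 5 < 16 < 20 — satisfied.
(2) beta = 3 is odd — satisfied.
(3) 4eps + 4eta = 4(9) + 4(17) = 104, not 105 — violated.
(4) values 5 < 9 < 20 — satisfied.
(5) abs(13 - 20) = 7; 7 ≤ 9 — satisfied.
(6) alpha=20, eps=9, beta=3; 1 of them equals 20 — satisfied.
(7) values 20, 9, 13 are pairwise distinct — satisfied.
(8) delta = 5 > 2, so we need gamma ≤ 2; gamma = 1 ≤ 2 — satisfied.
(9) gcd(3, 20) = 1 — satisfied.
(10) abs(9 - 20) = 11; 11 ≤ 12 — satisfied.
(11) eta = 17 > 14, so we need theta ≤ 19; theta = 16 ≤ 19 — satisfied.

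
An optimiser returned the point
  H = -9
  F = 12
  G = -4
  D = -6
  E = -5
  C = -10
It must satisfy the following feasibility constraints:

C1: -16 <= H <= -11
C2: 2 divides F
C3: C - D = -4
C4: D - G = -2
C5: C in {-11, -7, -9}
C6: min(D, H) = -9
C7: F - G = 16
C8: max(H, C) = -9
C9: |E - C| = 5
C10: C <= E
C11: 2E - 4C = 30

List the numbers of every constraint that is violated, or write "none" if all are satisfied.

The assignment fails constraints 1, 5.

C1: H = -9 is outside [-16, -11]  ✘
C2: 12 / 2 = 6, so 2 divides 12  ✔
C3: C - D = -10 - (-6) = -4  ✔
C4: D - G = -6 - (-4) = -2  ✔
C5: C = -10 is not in {-11, -7, -9}  ✘
C6: min(-6, -9) = -9  ✔
C7: F - G = 12 - (-4) = 16  ✔
C8: max(-9, -10) = -9  ✔
C9: |-5 - (-10)| = 5  ✔
C10: C = -10, E = -5; -10 ≤ -5  ✔
C11: 2E - 4C = 2(-5) - 4(-10) = 30  ✔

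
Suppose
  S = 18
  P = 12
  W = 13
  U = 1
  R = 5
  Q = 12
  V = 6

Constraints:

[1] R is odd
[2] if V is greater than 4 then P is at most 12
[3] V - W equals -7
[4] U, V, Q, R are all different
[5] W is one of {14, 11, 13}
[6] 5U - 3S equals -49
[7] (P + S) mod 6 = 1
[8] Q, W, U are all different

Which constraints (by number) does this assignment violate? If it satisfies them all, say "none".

Violated: 7.

[1] R = 5 is odd — satisfied.
[2] V = 6 > 4, so we need P ≤ 12; P = 12 ≤ 12 — satisfied.
[3] V - W = 6 - 13 = -7 — satisfied.
[4] values 1, 6, 12, 5 are pairwise distinct — satisfied.
[5] W = 13 is in {14, 11, 13} — satisfied.
[6] 5U - 3S = 5(1) - 3(18) = -49 — satisfied.
[7] P + S = 30; 30 mod 6 = 0, not 1 — violated.
[8] values 12, 13, 1 are pairwise distinct — satisfied.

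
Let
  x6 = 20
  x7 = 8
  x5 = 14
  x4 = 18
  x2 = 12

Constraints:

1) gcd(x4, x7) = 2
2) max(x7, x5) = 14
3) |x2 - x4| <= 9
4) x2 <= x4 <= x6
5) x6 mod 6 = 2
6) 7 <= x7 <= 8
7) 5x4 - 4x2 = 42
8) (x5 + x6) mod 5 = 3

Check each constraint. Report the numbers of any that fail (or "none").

No — constraint 8 is not satisfied.

1) gcd(18, 8) = 2  true
2) max(8, 14) = 14  true
3) |12 - 18| = 6; 6 ≤ 9  true
4) values 12 <= 18 <= 20  true
5) 20 mod 6 = 2  true
6) x7 = 8 lies in [7, 8]  true
7) 5x4 - 4x2 = 5(18) - 4(12) = 42  true
8) x5 + x6 = 34; 34 mod 5 = 4, not 3  false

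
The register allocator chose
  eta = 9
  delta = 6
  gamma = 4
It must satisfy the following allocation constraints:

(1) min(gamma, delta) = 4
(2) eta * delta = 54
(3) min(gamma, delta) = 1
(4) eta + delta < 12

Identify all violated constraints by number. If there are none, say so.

(1) min(4, 6) = 4  OK
(2) eta * delta = 9 * 6 = 54  OK
(3) min(4, 6) = 4, not 1  FAIL
(4) eta + delta = 9 + 6 = 15; 15 ≥ 12, bound 12 not met  FAIL

Constraints 3, 4 do not hold.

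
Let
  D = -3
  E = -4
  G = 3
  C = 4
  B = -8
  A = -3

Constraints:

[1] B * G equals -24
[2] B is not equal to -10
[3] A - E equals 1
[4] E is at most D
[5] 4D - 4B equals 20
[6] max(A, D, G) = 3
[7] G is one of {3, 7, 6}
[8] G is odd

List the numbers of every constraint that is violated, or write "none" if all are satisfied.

[1] B * G = -8 * 3 = -24 — satisfied.
[2] B = -8, and -8 ≠ -10 — satisfied.
[3] A - E = -3 - (-4) = 1 — satisfied.
[4] E = -4, D = -3; -4 ≤ -3 — satisfied.
[5] 4D - 4B = 4(-3) - 4(-8) = 20 — satisfied.
[6] max(-3, -3, 3) = 3 — satisfied.
[7] G = 3 is in {3, 7, 6} — satisfied.
[8] G = 3 is odd — satisfied.

None — every constraint holds.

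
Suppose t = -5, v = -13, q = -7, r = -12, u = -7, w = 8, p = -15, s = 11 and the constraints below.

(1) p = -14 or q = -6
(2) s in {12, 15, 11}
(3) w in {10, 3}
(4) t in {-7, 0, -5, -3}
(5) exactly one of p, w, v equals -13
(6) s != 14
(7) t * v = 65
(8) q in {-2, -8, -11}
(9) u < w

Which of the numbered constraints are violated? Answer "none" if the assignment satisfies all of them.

Constraints 1, 3, 8 are violated.

(1) p = -15 ≠ -14 and q = -7 ≠ -6; both disjuncts false — violated.
(2) s = 11 is in {12, 15, 11} — satisfied.
(3) w = 8 is not in {10, 3} — violated.
(4) t = -5 is in {-7, 0, -5, -3} — satisfied.
(5) p=-15, w=8, v=-13; 1 of them equals -13 — satisfied.
(6) s = 11, and 11 ≠ 14 — satisfied.
(7) t * v = -5 * (-13) = 65 — satisfied.
(8) q = -7 is not in {-2, -8, -11} — violated.
(9) u = -7, w = 8; -7 < 8 — satisfied.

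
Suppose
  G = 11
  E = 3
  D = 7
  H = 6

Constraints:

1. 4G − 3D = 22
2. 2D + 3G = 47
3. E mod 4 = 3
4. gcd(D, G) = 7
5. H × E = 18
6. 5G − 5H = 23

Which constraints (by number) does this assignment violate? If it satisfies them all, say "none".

1. 4G − 3D = 4(11) − 3(7) = 23, not 22 — violated.
2. 2D + 3G = 2(7) + 3(11) = 47 — OK.
3. 3 mod 4 = 3 — OK.
4. gcd(7, 11) = 1, not 7 — violated.
5. H × E = 6 × 3 = 18 — OK.
6. 5G − 5H = 5(11) − 5(6) = 25, not 23 — violated.

Violated: 1, 4, 6.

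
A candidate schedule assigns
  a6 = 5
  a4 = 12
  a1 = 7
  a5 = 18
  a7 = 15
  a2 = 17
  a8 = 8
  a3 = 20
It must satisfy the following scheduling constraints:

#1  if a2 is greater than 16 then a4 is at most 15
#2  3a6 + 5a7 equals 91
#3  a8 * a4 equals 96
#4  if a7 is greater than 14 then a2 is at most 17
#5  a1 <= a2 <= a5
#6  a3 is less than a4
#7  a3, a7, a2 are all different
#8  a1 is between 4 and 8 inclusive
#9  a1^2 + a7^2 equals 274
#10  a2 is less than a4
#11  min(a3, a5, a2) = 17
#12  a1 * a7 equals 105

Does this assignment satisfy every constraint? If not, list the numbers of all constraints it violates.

#1 a2 = 17 > 16, so we need a4 ≤ 15; a4 = 12 ≤ 15 — holds.
#2 3a6 + 5a7 = 3(5) + 5(15) = 90, not 91 — fails.
#3 a8 * a4 = 8 * 12 = 96 — holds.
#4 a7 = 15 > 14, so we need a2 ≤ 17; a2 = 17 ≤ 17 — holds.
#5 values 7 <= 17 <= 18 — holds.
#6 a3 = 20, a4 = 12; 20 ≥ 12 (want <) — fails.
#7 values 20, 15, 17 are pairwise distinct — holds.
#8 a1 = 7 lies in [4, 8] — holds.
#9 a1^2 + a7^2 = 7^2 + 15^2 = 49 + 225 = 274 — holds.
#10 a2 = 17, a4 = 12; 17 ≥ 12 (want <) — fails.
#11 min(20, 18, 17) = 17 — holds.
#12 a1 * a7 = 7 * 15 = 105 — holds.

The assignment fails constraints 2, 6, and 10.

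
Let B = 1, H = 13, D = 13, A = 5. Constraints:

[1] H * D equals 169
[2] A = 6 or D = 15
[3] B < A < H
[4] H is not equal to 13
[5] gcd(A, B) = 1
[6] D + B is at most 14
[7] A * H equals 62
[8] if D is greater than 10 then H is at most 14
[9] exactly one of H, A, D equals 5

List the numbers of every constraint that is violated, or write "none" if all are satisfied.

Constraints 2, 4, and 7 are violated.

[1] H * D = 13 * 13 = 169 — satisfied.
[2] A = 5 ≠ 6 and D = 13 ≠ 15; both disjuncts false — violated.
[3] values 1 < 5 < 13 — satisfied.
[4] H = 13, but 13 is required to differ — violated.
[5] gcd(5, 1) = 1 — satisfied.
[6] D + B = 13 + 1 = 14; 14 ≤ 14 — satisfied.
[7] A * H = 5 * 13 = 65, not 62 — violated.
[8] D = 13 > 10, so we need H ≤ 14; H = 13 ≤ 14 — satisfied.
[9] H=13, A=5, D=13; 1 of them equals 5 — satisfied.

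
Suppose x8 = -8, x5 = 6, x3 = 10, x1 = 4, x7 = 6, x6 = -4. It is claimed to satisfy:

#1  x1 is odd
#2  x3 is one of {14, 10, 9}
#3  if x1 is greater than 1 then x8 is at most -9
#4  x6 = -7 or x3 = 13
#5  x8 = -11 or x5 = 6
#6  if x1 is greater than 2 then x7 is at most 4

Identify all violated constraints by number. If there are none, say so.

Constraints 1, 3, 4, and 6 do not hold.

#1 x1 = 4 is even — violated.
#2 x3 = 10 is in {14, 10, 9} — OK.
#3 x1 = 4 > 1, so we need x8 ≤ -9; but x8 = -8 > -9 — violated.
#4 x6 = -4 ≠ -7 and x3 = 10 ≠ 13; both disjuncts false — violated.
#5 x8 = -8 ≠ -11, but x5 = 6 = 6 (second disjunct) — OK.
#6 x1 = 4 > 2, so we need x7 ≤ 4; but x7 = 6 > 4 — violated.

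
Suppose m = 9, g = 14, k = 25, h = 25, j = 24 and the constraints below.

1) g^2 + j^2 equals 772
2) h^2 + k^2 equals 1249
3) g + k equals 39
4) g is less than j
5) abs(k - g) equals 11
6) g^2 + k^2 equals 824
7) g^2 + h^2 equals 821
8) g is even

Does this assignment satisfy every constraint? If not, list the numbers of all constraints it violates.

1) g^2 + j^2 = 14^2 + 24^2 = 196 + 576 = 772 — holds.
2) h^2 + k^2 = 25^2 + 25^2 = 625 + 625 = 1250, not 1249 — fails.
3) g + k = 14 + 25 = 39 — holds.
4) g = 14, j = 24; 14 < 24 — holds.
5) abs(25 - 14) = 11 — holds.
6) g^2 + k^2 = 14^2 + 25^2 = 196 + 625 = 821, not 824 — fails.
7) g^2 + h^2 = 14^2 + 25^2 = 196 + 625 = 821 — holds.
8) g = 14 is even — holds.

Constraints 2 and 6 are violated.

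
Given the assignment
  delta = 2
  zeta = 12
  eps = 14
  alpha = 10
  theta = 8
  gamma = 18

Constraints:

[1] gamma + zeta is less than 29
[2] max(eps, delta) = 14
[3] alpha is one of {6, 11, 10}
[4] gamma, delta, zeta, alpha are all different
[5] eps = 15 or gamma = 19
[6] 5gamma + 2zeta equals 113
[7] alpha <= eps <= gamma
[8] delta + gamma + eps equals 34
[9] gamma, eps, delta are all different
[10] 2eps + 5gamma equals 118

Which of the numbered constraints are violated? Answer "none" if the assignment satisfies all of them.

No — constraints 1, 5, and 6 are not satisfied.

[1] gamma + zeta = 18 + 12 = 30; 30 ≥ 29, bound 29 not met  no
[2] max(14, 2) = 14  yes
[3] alpha = 10 is in {6, 11, 10}  yes
[4] values 18, 2, 12, 10 are pairwise distinct  yes
[5] eps = 14 ≠ 15 and gamma = 18 ≠ 19; both disjuncts false  no
[6] 5gamma + 2zeta = 5(18) + 2(12) = 114, not 113  no
[7] values 10 <= 14 <= 18  yes
[8] delta + gamma + eps = 2 + 18 + 14 = 34  yes
[9] values 18, 14, 2 are pairwise distinct  yes
[10] 2eps + 5gamma = 2(14) + 5(18) = 118  yes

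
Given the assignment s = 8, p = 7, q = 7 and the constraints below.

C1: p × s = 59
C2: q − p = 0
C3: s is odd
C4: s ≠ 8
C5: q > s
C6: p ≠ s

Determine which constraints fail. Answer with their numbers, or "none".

The assignment fails constraints 1, 3, 4, and 5.

C1: p × s = 7 × 8 = 56, not 59 — violated.
C2: q − p = 7 − 7 = 0 — satisfied.
C3: s = 8 is even — violated.
C4: s = 8, but 8 is required to differ — violated.
C5: q = 7, s = 8; 7 ≤ 8 (want >) — violated.
C6: p = 7, s = 8; distinct — satisfied.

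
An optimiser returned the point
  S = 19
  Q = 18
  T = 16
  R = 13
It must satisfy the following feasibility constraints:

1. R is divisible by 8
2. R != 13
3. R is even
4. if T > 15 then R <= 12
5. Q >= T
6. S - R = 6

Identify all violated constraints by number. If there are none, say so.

1. 13 = 8*1 + 5, so 8 does not divide 13 — fails.
2. R = 13, but 13 is required to differ — fails.
3. R = 13 is odd — fails.
4. T = 16 > 15, so we need R ≤ 12; but R = 13 > 12 — fails.
5. Q = 18, T = 16; 18 ≥ 16 — holds.
6. S - R = 19 - 13 = 6 — holds.

Constraints 1, 2, 3, 4 do not hold.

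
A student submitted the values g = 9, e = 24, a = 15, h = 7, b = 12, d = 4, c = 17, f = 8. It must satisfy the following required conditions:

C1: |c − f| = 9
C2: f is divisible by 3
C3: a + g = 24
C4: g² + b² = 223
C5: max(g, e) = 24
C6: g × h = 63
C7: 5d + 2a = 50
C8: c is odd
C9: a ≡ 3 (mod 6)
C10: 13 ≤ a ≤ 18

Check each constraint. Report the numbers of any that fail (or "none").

C1: |17 − 8| = 9 — holds.
C2: 8 = 3×2 + 2, so 3 does not divide 8 — fails.
C3: a + g = 15 + 9 = 24 — holds.
C4: g² + b² = 9² + 12² = 81 + 144 = 225, not 223 — fails.
C5: max(9, 24) = 24 — holds.
C6: g × h = 9 × 7 = 63 — holds.
C7: 5d + 2a = 5(4) + 2(15) = 50 — holds.
C8: c = 17 is odd — holds.
C9: 15 mod 6 = 3 — holds.
C10: a = 15 lies in [13, 18] — holds.

The assignment fails constraints 2, 4.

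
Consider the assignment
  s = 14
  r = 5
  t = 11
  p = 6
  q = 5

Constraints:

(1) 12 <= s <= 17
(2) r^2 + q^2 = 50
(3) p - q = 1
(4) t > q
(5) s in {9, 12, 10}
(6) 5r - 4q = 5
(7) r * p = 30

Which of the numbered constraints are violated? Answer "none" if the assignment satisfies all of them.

Constraint 5 does not hold.

(1) s = 14 lies in [12, 17] — satisfied.
(2) r^2 + q^2 = 5^2 + 5^2 = 25 + 25 = 50 — satisfied.
(3) p - q = 6 - 5 = 1 — satisfied.
(4) t = 11, q = 5; 11 > 5 — satisfied.
(5) s = 14 is not in {9, 12, 10} — violated.
(6) 5r - 4q = 5(5) - 4(5) = 5 — satisfied.
(7) r * p = 5 * 6 = 30 — satisfied.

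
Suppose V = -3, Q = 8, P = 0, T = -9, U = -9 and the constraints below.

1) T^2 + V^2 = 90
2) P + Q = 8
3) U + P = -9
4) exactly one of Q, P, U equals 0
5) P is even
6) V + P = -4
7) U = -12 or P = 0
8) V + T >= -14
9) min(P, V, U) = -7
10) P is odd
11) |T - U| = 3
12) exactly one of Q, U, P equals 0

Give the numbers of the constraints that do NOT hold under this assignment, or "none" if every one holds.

Violated: 6, 9, 10, 11.

1) T^2 + V^2 = (-9)^2 + (-3)^2 = 81 + 9 = 90 — OK.
2) P + Q = 0 + 8 = 8 — OK.
3) U + P = -9 + 0 = -9 — OK.
4) Q=8, P=0, U=-9; 1 of them equals 0 — OK.
5) P = 0 is even — OK.
6) V + P = -3 + 0 = -3, not -4 — violated.
7) U = -9 ≠ -12, but P = 0 = 0 (second disjunct) — OK.
8) V + T = -3 + (-9) = -12; -12 ≥ -14 — OK.
9) min(0, -3, -9) = -9, not -7 — violated.
10) P = 0 is even — violated.
11) |-9 - (-9)| = 0, not 3 — violated.
12) Q=8, U=-9, P=0; 1 of them equals 0 — OK.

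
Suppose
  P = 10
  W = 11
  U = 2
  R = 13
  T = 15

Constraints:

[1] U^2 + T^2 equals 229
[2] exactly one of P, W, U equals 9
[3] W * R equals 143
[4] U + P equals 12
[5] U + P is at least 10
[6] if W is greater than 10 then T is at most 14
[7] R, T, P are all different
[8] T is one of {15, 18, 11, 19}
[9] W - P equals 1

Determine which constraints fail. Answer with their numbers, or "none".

The assignment fails constraints 2 and 6.

[1] U^2 + T^2 = 2^2 + 15^2 = 4 + 225 = 229  ✔
[2] P=10, W=11, U=2; 0 of them equal 9, not exactly one  ✘
[3] W * R = 11 * 13 = 143  ✔
[4] U + P = 2 + 10 = 12  ✔
[5] U + P = 2 + 10 = 12; 12 ≥ 10  ✔
[6] W = 11 > 10, so we need T ≤ 14; but T = 15 > 14  ✘
[7] values 13, 15, 10 are pairwise distinct  ✔
[8] T = 15 is in {15, 18, 11, 19}  ✔
[9] W - P = 11 - 10 = 1  ✔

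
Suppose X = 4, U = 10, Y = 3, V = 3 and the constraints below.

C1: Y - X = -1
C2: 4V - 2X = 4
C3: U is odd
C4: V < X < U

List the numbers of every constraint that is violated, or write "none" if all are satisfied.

Constraint 3 is violated.

C1: Y - X = 3 - 4 = -1  ✓
C2: 4V - 2X = 4(3) - 2(4) = 4  ✓
C3: U = 10 is even  ✗
C4: values 3 < 4 < 10  ✓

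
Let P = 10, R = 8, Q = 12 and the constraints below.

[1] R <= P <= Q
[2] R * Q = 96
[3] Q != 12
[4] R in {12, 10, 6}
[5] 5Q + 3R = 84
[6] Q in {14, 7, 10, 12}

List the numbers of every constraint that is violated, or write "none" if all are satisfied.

Constraints 3, 4 are violated.

[1] values 8 <= 10 <= 12  true
[2] R * Q = 8 * 12 = 96  true
[3] Q = 12, but 12 is required to differ  false
[4] R = 8 is not in {12, 10, 6}  false
[5] 5Q + 3R = 5(12) + 3(8) = 84  true
[6] Q = 12 is in {14, 7, 10, 12}  true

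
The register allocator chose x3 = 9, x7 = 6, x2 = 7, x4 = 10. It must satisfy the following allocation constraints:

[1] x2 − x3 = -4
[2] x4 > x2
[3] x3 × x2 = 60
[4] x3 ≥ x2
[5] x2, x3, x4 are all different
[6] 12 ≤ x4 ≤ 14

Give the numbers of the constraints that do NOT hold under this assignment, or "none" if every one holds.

Constraints 1, 3, and 6 are violated.

[1] x2 − x3 = 7 − 9 = -2, not -4  false
[2] x4 = 10, x2 = 7; 10 > 7  true
[3] x3 × x2 = 9 × 7 = 63, not 60  false
[4] x3 = 9, x2 = 7; 9 ≥ 7  true
[5] values 7, 9, 10 are pairwise distinct  true
[6] x4 = 10 is outside [12, 14]  false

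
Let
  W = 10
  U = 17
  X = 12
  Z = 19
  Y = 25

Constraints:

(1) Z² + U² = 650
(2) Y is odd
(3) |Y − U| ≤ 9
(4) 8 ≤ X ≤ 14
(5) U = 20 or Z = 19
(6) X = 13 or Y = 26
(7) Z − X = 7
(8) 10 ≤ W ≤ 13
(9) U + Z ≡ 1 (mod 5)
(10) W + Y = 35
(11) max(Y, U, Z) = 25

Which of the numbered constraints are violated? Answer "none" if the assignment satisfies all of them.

No — constraint 6 is not satisfied.

(1) Z² + U² = 19² + 17² = 361 + 289 = 650  ✔
(2) Y = 25 is odd  ✔
(3) |25 − 17| = 8; 8 ≤ 9  ✔
(4) X = 12 lies in [8, 14]  ✔
(5) U = 17 ≠ 20, but Z = 19 = 19 (second disjunct)  ✔
(6) X = 12 ≠ 13 and Y = 25 ≠ 26; both disjuncts false  ✘
(7) Z − X = 19 − 12 = 7  ✔
(8) W = 10 lies in [10, 13]  ✔
(9) U + Z = 36; 36 mod 5 = 1  ✔
(10) W + Y = 10 + 25 = 35  ✔
(11) max(25, 17, 19) = 25  ✔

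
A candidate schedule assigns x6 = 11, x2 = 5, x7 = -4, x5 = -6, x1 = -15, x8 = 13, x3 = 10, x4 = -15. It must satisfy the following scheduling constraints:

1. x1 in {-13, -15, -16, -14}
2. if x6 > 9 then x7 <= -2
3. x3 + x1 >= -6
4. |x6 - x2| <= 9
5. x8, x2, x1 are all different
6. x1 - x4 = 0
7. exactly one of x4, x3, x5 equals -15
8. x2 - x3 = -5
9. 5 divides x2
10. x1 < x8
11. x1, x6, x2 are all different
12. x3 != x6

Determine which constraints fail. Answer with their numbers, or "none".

The assignment satisfies every constraint.

1. x1 = -15 is in {-13, -15, -16, -14} — OK.
2. x6 = 11 > 9, so we need x7 ≤ -2; x7 = -4 ≤ -2 — OK.
3. x3 + x1 = 10 + (-15) = -5; -5 ≥ -6 — OK.
4. |11 - 5| = 6; 6 ≤ 9 — OK.
5. values 13, 5, -15 are pairwise distinct — OK.
6. x1 - x4 = -15 - (-15) = 0 — OK.
7. x4=-15, x3=10, x5=-6; 1 of them equals -15 — OK.
8. x2 - x3 = 5 - 10 = -5 — OK.
9. 5 / 5 = 1, so 5 divides 5 — OK.
10. x1 = -15, x8 = 13; -15 < 13 — OK.
11. values -15, 11, 5 are pairwise distinct — OK.
12. x3 = 10, x6 = 11; distinct — OK.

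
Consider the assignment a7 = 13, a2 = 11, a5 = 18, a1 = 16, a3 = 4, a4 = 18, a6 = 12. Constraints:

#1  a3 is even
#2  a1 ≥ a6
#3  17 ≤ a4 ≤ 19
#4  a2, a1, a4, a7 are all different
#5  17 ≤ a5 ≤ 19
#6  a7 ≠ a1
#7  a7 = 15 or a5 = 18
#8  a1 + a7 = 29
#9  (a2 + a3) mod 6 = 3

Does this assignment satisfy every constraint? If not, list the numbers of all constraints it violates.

The assignment satisfies every constraint.

#1 a3 = 4 is even  yes
#2 a1 = 16, a6 = 12; 16 ≥ 12  yes
#3 a4 = 18 lies in [17, 19]  yes
#4 values 11, 16, 18, 13 are pairwise distinct  yes
#5 a5 = 18 lies in [17, 19]  yes
#6 a7 = 13, a1 = 16; distinct  yes
#7 a7 = 13 ≠ 15, but a5 = 18 = 18 (second disjunct)  yes
#8 a1 + a7 = 16 + 13 = 29  yes
#9 a2 + a3 = 15; 15 mod 6 = 3  yes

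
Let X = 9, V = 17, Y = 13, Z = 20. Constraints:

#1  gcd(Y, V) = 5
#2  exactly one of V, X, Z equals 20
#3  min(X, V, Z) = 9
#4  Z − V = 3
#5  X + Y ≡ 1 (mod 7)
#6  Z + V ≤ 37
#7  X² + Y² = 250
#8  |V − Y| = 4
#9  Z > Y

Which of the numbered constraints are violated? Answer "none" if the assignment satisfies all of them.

#1 gcd(13, 17) = 1, not 5 — does not hold.
#2 V=17, X=9, Z=20; 1 of them equals 20 — holds.
#3 min(9, 17, 20) = 9 — holds.
#4 Z − V = 20 − 17 = 3 — holds.
#5 X + Y = 22; 22 mod 7 = 1 — holds.
#6 Z + V = 20 + 17 = 37; 37 ≤ 37 — holds.
#7 X² + Y² = 9² + 13² = 81 + 169 = 250 — holds.
#8 |17 − 13| = 4 — holds.
#9 Z = 20, Y = 13; 20 > 13 — holds.

Constraint 1 does not hold.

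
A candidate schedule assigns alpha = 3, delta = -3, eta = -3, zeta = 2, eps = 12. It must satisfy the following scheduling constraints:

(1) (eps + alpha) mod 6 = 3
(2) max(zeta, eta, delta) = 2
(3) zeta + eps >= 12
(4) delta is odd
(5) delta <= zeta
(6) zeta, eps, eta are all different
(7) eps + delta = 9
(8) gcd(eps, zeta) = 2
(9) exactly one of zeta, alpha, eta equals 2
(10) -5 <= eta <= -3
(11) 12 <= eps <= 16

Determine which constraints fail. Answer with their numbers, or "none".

(1) eps + alpha = 15; 15 mod 6 = 3  holds
(2) max(2, -3, -3) = 2  holds
(3) zeta + eps = 2 + 12 = 14; 14 ≥ 12  holds
(4) delta = -3 is odd  holds
(5) delta = -3, zeta = 2; -3 ≤ 2  holds
(6) values 2, 12, -3 are pairwise distinct  holds
(7) eps + delta = 12 + (-3) = 9  holds
(8) gcd(12, 2) = 2  holds
(9) zeta=2, alpha=3, eta=-3; 1 of them equals 2  holds
(10) eta = -3 lies in [-5, -3]  holds
(11) eps = 12 lies in [12, 16]  holds

None — every constraint holds.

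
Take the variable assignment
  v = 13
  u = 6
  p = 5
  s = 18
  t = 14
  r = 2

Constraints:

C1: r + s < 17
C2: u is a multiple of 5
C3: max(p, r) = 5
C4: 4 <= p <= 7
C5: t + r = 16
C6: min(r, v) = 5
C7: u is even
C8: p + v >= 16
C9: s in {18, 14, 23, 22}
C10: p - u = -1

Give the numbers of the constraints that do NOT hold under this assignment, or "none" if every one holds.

C1: r + s = 2 + 18 = 20; 20 ≥ 17, bound 17 not met — violated.
C2: 6 = 5*1 + 1, so 5 does not divide 6 — violated.
C3: max(5, 2) = 5 — OK.
C4: p = 5 lies in [4, 7] — OK.
C5: t + r = 14 + 2 = 16 — OK.
C6: min(2, 13) = 2, not 5 — violated.
C7: u = 6 is even — OK.
C8: p + v = 5 + 13 = 18; 18 ≥ 16 — OK.
C9: s = 18 is in {18, 14, 23, 22} — OK.
C10: p - u = 5 - 6 = -1 — OK.

Constraints 1, 2, and 6 are violated.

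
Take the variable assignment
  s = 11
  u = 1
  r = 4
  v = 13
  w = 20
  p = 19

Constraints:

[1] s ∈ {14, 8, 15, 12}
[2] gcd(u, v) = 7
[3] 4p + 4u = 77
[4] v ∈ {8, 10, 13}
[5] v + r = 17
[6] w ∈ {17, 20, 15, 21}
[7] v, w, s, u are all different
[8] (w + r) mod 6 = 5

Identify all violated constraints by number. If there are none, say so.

[1] s = 11 is not in {14, 8, 15, 12} — does not hold.
[2] gcd(1, 13) = 1, not 7 — does not hold.
[3] 4p + 4u = 4(19) + 4(1) = 80, not 77 — does not hold.
[4] v = 13 is in {8, 10, 13} — holds.
[5] v + r = 13 + 4 = 17 — holds.
[6] w = 20 is in {17, 20, 15, 21} — holds.
[7] values 13, 20, 11, 1 are pairwise distinct — holds.
[8] w + r = 24; 24 mod 6 = 0, not 5 — does not hold.

Constraints 1, 2, 3, and 8 are violated.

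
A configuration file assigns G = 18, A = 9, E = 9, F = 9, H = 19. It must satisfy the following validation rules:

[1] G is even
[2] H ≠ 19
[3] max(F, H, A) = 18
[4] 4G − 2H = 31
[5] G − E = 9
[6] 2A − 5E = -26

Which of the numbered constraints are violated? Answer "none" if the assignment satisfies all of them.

[1] G = 18 is even — OK.
[2] H = 19, but 19 is required to differ — violated.
[3] max(9, 19, 9) = 19, not 18 — violated.
[4] 4G − 2H = 4(18) − 2(19) = 34, not 31 — violated.
[5] G − E = 18 − 9 = 9 — OK.
[6] 2A − 5E = 2(9) − 5(9) = -27, not -26 — violated.

Constraints 2, 3, 4, 6 do not hold.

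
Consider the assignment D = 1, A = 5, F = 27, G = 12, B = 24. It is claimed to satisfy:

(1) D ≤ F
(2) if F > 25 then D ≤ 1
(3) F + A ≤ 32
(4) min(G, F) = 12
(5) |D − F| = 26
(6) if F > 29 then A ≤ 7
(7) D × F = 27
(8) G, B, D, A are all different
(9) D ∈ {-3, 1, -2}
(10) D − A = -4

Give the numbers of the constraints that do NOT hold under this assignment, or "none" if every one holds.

(1) D = 1, F = 27; 1 ≤ 27 — holds.
(2) F = 27 > 25, so we need D ≤ 1; D = 1 ≤ 1 — holds.
(3) F + A = 27 + 5 = 32; 32 ≤ 32 — holds.
(4) min(12, 27) = 12 — holds.
(5) |1 − 27| = 26 — holds.
(6) F = 27, not > 29; antecedent false, conditional vacuously true — holds.
(7) D × F = 1 × 27 = 27 — holds.
(8) values 12, 24, 1, 5 are pairwise distinct — holds.
(9) D = 1 is in {-3, 1, -2} — holds.
(10) D − A = 1 − 5 = -4 — holds.

Yes — all constraints hold.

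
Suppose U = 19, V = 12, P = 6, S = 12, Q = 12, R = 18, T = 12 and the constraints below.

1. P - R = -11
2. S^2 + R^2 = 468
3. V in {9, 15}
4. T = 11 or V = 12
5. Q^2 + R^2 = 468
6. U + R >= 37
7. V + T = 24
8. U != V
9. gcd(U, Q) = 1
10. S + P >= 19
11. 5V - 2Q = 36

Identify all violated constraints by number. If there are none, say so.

No — constraints 1, 3, 10 are not satisfied.

1. P - R = 6 - 18 = -12, not -11 — does not hold.
2. S^2 + R^2 = 12^2 + 18^2 = 144 + 324 = 468 — holds.
3. V = 12 is not in {9, 15} — does not hold.
4. T = 12 ≠ 11, but V = 12 = 12 (second disjunct) — holds.
5. Q^2 + R^2 = 12^2 + 18^2 = 144 + 324 = 468 — holds.
6. U + R = 19 + 18 = 37; 37 ≥ 37 — holds.
7. V + T = 12 + 12 = 24 — holds.
8. U = 19, V = 12; distinct — holds.
9. gcd(19, 12) = 1 — holds.
10. S + P = 12 + 6 = 18; 18 < 19, bound 19 not met — does not hold.
11. 5V - 2Q = 5(12) - 2(12) = 36 — holds.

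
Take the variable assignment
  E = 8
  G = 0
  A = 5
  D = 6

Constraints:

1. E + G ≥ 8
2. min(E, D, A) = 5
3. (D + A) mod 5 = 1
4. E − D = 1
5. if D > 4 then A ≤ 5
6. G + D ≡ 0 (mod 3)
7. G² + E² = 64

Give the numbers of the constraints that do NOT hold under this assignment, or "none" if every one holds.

Constraint 4 is violated.

1. E + G = 8 + 0 = 8; 8 ≥ 8 — holds.
2. min(8, 6, 5) = 5 — holds.
3. D + A = 11; 11 mod 5 = 1 — holds.
4. E − D = 8 − 6 = 2, not 1 — fails.
5. D = 6 > 4, so we need A ≤ 5; A = 5 ≤ 5 — holds.
6. G + D = 6; 6 mod 3 = 0 — holds.
7. G² + E² = 0² + 8² = 0 + 64 = 64 — holds.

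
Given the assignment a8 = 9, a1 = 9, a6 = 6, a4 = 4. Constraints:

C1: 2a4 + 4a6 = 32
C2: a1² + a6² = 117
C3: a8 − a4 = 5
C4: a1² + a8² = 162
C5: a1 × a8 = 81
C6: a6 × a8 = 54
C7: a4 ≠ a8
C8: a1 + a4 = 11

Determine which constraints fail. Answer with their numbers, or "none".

The assignment fails constraint 8.

C1: 2a4 + 4a6 = 2(4) + 4(6) = 32 — satisfied.
C2: a1² + a6² = 9² + 6² = 81 + 36 = 117 — satisfied.
C3: a8 − a4 = 9 − 4 = 5 — satisfied.
C4: a1² + a8² = 9² + 9² = 81 + 81 = 162 — satisfied.
C5: a1 × a8 = 9 × 9 = 81 — satisfied.
C6: a6 × a8 = 6 × 9 = 54 — satisfied.
C7: a4 = 4, a8 = 9; distinct — satisfied.
C8: a1 + a4 = 9 + 4 = 13, not 11 — violated.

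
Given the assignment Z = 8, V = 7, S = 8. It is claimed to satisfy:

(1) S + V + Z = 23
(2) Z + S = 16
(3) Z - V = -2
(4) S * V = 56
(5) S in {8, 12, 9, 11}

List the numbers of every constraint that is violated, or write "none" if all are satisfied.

(1) S + V + Z = 8 + 7 + 8 = 23  ✔
(2) Z + S = 8 + 8 = 16  ✔
(3) Z - V = 8 - 7 = 1, not -2  ✘
(4) S * V = 8 * 7 = 56  ✔
(5) S = 8 is in {8, 12, 9, 11}  ✔

No — constraint 3 is not satisfied.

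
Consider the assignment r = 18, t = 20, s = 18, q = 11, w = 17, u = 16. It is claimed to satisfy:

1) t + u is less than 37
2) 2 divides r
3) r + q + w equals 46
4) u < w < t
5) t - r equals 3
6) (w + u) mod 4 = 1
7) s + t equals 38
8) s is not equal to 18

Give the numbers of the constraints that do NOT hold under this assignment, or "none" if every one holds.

1) t + u = 20 + 16 = 36; 36 < 37 — holds.
2) 18 / 2 = 9, so 2 divides 18 — holds.
3) r + q + w = 18 + 11 + 17 = 46 — holds.
4) values 16 < 17 < 20 — holds.
5) t - r = 20 - 18 = 2, not 3 — fails.
6) w + u = 33; 33 mod 4 = 1 — holds.
7) s + t = 18 + 20 = 38 — holds.
8) s = 18, but 18 is required to differ — fails.

The assignment fails constraints 5, 8.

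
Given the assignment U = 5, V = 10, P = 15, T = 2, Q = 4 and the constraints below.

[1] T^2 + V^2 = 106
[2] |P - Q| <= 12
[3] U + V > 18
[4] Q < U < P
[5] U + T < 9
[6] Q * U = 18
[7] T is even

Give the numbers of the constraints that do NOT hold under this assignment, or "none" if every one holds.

Constraints 1, 3, and 6 do not hold.

[1] T^2 + V^2 = 2^2 + 10^2 = 4 + 100 = 104, not 106 — violated.
[2] |15 - 4| = 11; 11 ≤ 12 — satisfied.
[3] U + V = 5 + 10 = 15; 15 ≤ 18, bound 18 not met — violated.
[4] values 4 < 5 < 15 — satisfied.
[5] U + T = 5 + 2 = 7; 7 < 9 — satisfied.
[6] Q * U = 4 * 5 = 20, not 18 — violated.
[7] T = 2 is even — satisfied.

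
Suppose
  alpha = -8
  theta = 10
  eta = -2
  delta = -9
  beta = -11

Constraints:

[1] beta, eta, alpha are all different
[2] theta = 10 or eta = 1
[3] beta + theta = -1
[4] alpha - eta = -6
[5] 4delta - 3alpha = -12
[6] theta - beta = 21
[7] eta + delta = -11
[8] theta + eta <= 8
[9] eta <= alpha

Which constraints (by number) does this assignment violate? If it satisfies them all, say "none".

No — constraint 9 is not satisfied.

[1] values -11, -2, -8 are pairwise distinct  ✓
[2] theta = 10 = 10 (first disjunct)  ✓
[3] beta + theta = -11 + 10 = -1  ✓
[4] alpha - eta = -8 - (-2) = -6  ✓
[5] 4delta - 3alpha = 4(-9) - 3(-8) = -12  ✓
[6] theta - beta = 10 - (-11) = 21  ✓
[7] eta + delta = -2 + (-9) = -11  ✓
[8] theta + eta = 10 + (-2) = 8; 8 ≤ 8  ✓
[9] eta = -2, alpha = -8; -2 > -8 (want ≤)  ✗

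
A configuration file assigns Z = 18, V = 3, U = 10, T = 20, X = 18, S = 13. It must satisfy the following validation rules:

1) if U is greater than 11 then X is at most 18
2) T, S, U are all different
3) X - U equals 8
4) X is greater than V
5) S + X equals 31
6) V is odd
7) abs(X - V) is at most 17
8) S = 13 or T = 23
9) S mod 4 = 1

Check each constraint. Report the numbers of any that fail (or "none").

Yes — all constraints hold.

1) U = 10, not > 11; antecedent false, conditional vacuously true  ✔
2) values 20, 13, 10 are pairwise distinct  ✔
3) X - U = 18 - 10 = 8  ✔
4) X = 18, V = 3; 18 > 3  ✔
5) S + X = 13 + 18 = 31  ✔
6) V = 3 is odd  ✔
7) abs(18 - 3) = 15; 15 ≤ 17  ✔
8) S = 13 = 13 (first disjunct)  ✔
9) 13 mod 4 = 1  ✔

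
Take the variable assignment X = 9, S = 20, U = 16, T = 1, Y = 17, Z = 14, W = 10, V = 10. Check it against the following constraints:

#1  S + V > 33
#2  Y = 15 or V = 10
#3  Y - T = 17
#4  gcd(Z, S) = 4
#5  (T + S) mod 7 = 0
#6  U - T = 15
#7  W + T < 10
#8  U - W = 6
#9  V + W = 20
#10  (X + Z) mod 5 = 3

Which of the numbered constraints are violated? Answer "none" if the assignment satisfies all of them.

Constraints 1, 3, 4, 7 do not hold.

#1 S + V = 20 + 10 = 30; 30 ≤ 33, bound 33 not met — fails.
#2 Y = 17 ≠ 15, but V = 10 = 10 (second disjunct) — holds.
#3 Y - T = 17 - 1 = 16, not 17 — fails.
#4 gcd(14, 20) = 2, not 4 — fails.
#5 T + S = 21; 21 mod 7 = 0 — holds.
#6 U - T = 16 - 1 = 15 — holds.
#7 W + T = 10 + 1 = 11; 11 ≥ 10, bound 10 not met — fails.
#8 U - W = 16 - 10 = 6 — holds.
#9 V + W = 10 + 10 = 20 — holds.
#10 X + Z = 23; 23 mod 5 = 3 — holds.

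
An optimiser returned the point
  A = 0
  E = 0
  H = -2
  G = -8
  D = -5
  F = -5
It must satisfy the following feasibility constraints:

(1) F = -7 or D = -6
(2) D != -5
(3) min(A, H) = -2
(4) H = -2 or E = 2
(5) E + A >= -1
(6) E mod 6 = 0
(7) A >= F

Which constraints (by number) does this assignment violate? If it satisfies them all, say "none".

The assignment fails constraints 1, 2.

(1) F = -5 ≠ -7 and D = -5 ≠ -6; both disjuncts false — fails.
(2) D = -5, but -5 is required to differ — fails.
(3) min(0, -2) = -2 — holds.
(4) H = -2 = -2 (first disjunct) — holds.
(5) E + A = 0 + 0 = 0; 0 ≥ -1 — holds.
(6) 0 mod 6 = 0 — holds.
(7) A = 0, F = -5; 0 ≥ -5 — holds.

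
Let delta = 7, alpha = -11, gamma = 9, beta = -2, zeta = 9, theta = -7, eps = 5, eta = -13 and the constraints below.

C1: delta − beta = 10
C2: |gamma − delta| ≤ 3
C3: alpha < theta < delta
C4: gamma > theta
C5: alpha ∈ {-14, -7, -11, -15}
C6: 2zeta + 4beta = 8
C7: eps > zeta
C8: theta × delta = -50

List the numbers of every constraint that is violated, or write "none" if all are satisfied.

C1: delta − beta = 7 − (-2) = 9, not 10  fails
C2: |9 − 7| = 2; 2 ≤ 3  holds
C3: values -11 < -7 < 7  holds
C4: gamma = 9, theta = -7; 9 > -7  holds
C5: alpha = -11 is in {-14, -7, -11, -15}  holds
C6: 2zeta + 4beta = 2(9) + 4(-2) = 10, not 8  fails
C7: eps = 5, zeta = 9; 5 ≤ 9 (want >)  fails
C8: theta × delta = -7 × 7 = -49, not -50  fails

The assignment fails constraints 1, 6, 7, 8.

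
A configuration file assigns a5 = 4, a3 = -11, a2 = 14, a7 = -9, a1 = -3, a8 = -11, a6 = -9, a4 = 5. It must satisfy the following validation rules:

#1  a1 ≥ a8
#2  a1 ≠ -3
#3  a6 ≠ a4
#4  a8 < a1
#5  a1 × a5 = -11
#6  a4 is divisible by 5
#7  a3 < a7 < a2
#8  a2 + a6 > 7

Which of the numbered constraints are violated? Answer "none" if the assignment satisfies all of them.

#1 a1 = -3, a8 = -11; -3 ≥ -11  OK
#2 a1 = -3, but -3 is required to differ  FAIL
#3 a6 = -9, a4 = 5; distinct  OK
#4 a8 = -11, a1 = -3; -11 < -3  OK
#5 a1 × a5 = -3 × 4 = -12, not -11  FAIL
#6 5 / 5 = 1, so 5 divides 5  OK
#7 values -11 < -9 < 14  OK
#8 a2 + a6 = 14 + (-9) = 5; 5 ≤ 7, bound 7 not met  FAIL

The assignment fails constraints 2, 5, and 8.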